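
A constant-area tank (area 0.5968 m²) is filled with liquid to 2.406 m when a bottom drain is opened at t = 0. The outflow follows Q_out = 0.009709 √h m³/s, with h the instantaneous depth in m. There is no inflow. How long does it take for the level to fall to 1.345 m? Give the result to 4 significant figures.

48.12 s

Unsteady balance on liquid volume: A dh/dt = −0.009709 √h.
Separate and integrate: 2(√h − √h₀) = −(0.009709/A) t.
t = 2A(√h₀ − √h)/0.009709 = 2·0.5968·(√2.406 − √1.345)/0.009709
  = 1.19360 × (1.55113 − 1.15974) / 0.009709 = 48.1162 s.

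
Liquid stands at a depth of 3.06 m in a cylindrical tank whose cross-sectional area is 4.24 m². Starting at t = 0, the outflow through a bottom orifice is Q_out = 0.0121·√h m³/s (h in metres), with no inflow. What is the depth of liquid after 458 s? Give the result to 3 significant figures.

A dh/dt = −Q_out = −0.0121 √h.
Separate and integrate: 2(√h − √h₀) = −(0.0121/A) t.
√h = √3.06 − 0.0121·458/(2·4.24) = 1.7493 − 0.65351 = 1.0958.
h = 1.0958² = 1.2007 m.

1.20 m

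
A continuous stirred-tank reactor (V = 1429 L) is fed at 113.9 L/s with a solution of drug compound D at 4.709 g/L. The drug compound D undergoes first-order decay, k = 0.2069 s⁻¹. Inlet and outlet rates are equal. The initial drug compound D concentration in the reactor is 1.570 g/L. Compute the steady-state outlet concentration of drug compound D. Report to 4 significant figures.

Accumulation = in − out − consumed: V dC/dt = Q C_in − Q C − k V C.
Steady state (dC/dt = 0): C_ss = Q C_in/(Q + kV) = C_in/(1 + kV/Q).
C_ss = 113.9·4.709/(113.9 + 0.2069·1429) = 536.355/409.560 = 1.30959 g/L.

1.310 g/L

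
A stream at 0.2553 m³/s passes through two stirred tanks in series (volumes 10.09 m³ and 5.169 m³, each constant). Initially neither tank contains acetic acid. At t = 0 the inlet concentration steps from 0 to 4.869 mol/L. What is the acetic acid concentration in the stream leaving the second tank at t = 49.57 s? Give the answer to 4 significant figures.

2.463 mol/L

Species balance on tank i: dCᵢ/dt = (Cᵢ₋₁ − Cᵢ)/τᵢ with τᵢ = Vᵢ/Q.
τ₁ = 10.09/0.2553 = 39.5221 s; τ₂ = 5.169/0.2553 = 20.2468 s.
Tank 1: C₁ = C_in(1 − e^(−t/τ₁)). Tank 2 (τ₁ ≠ τ₂): C₂ = C_in[1 − (τ₁ e^(−t/τ₁) − τ₂ e^(−t/τ₂))/(τ₁ − τ₂)].
At t = 49.57: e^(−t/τ₁) = 0.285294, e^(−t/τ₂) = 0.0864411.
C₂ = 4.869·[1 − (39.5221·0.285294 − 20.2468·0.0864411)/(19.2754)] = 4.869·0.505831 = 2.46289 mol/L.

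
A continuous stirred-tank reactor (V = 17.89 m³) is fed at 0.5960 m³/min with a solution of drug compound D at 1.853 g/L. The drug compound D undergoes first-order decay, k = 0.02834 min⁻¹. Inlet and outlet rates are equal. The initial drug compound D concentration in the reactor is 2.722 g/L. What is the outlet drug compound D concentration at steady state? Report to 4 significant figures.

Species balance: V dC/dt = Q C_in − Q C − k V C.
Steady state (dC/dt = 0): C_ss = Q C_in/(Q + kV) = C_in/(1 + kV/Q).
C_ss = 0.5960·1.853/(0.5960 + 0.02834·17.89) = 1.10439/1.10300 = 1.00126 g/L.

1.001 g/L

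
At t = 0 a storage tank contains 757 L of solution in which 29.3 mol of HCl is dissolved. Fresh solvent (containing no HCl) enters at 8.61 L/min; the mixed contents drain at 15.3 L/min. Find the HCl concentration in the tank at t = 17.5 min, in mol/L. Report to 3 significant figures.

Total volume: dV/dt = Q_in − Q_out = -6.6900 L/min, so V(t) = 757 − 6.6900 t and V(17.5) = 639.92 L.
No HCl enters, so dm/dt = −Q_out · (m/V).
Separate: dm/m = −Q_out dt/V(t) ⇒ ln(m/m₀) = −(Q_out/(Q_in−Q_out)) ln(V/V₀).
m = m₀ (V₀/V)^(Q_out/(Q_in−Q_out)) = 29.3 × (757/639.92)^(-2.2870) = 19.952 mol.
C = m/V = 19.952/639.92 = 0.031179 mol/L.

0.0312 mol/L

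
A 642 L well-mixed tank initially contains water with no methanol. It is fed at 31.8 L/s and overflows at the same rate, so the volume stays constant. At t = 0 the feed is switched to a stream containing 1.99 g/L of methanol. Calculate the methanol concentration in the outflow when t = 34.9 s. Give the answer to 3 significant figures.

Transient balance on the dissolved component: V dC/dt = Q(C_in − C).
Time constant τ = V/Q = 642/31.8 = 20.189 s.
C approaches C_in exponentially: C(t) = C_in + (C₀ − C_in) e^(−t/τ).
C(34.9) = 1.99 + (0 − 1.99)·e^(−34.9/20.189) = 1.99 + (-1.9900)·0.17752 = 1.6367 g/L.

1.64 g/L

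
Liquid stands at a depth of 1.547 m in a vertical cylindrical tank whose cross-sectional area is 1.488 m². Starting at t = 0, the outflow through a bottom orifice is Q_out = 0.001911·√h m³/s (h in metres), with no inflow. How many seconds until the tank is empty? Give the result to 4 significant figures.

Accumulation of liquid (constant cross-section A): A dh/dt = −0.001911 √h.
∫ h^(−1/2) dh = −(0.001911/A) ∫ dt, giving 2√h = 2√h₀ − (0.001911/A) t.
Tank is empty when √h = 0: t_empty = 2A√h₀/0.001911.
t_empty = 2·1.488·√1.547/0.001911 = 2.97600·1.24378/0.001911 = 1936.95 s.

1937 s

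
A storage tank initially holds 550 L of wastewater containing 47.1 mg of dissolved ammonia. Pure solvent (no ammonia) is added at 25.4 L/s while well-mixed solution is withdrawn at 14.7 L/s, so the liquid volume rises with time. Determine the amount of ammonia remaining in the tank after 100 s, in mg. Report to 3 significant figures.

Total volume: dV/dt = Q_in − Q_out = 10.700 L/s, so V(t) = 550 + 10.700 t and V(100) = 1620.0 L.
Species balance (pure solvent in): dm/dt = −Q_out · m/V(t).
Separate: dm/m = −Q_out dt/V(t) ⇒ ln(m/m₀) = −(Q_out/(Q_in−Q_out)) ln(V/V₀).
m = m₀ (V₀/V)^(Q_out/(Q_in−Q_out)) = 47.1 × (550/1620.0)^(1.3738) = 10.678 mg.

10.7 mg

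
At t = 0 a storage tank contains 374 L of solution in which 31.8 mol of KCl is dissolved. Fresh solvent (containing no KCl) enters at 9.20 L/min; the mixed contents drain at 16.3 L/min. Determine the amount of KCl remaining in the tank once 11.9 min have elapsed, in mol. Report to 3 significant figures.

17.7 mol

Let m(t) be the amount of KCl. Volume: V(t) = V₀ + (Q_in − Q_out) t = 374 − 7.1000 t; V(11.9) = 289.51 L.
No KCl enters, so dm/dt = −Q_out · (m/V).
dm/m = −Q_out dt/(V₀ − 7.1000 t); integrating gives ln(m/m₀) = −(Q_out/(Q_in−Q_out)) ln(V/V₀).
m = m₀ (V₀/V)^(Q_out/(Q_in−Q_out)) = 31.8 × (374/289.51)^(-2.2958) = 17.665 mol.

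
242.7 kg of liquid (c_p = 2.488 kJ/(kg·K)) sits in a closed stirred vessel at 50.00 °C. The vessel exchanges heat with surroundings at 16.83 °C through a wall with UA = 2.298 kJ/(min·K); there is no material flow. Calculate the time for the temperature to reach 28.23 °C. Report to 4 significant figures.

280.6 min

Lumped-capacitance energy balance: M c_p dT/dt = UA(T_amb − T).
τ = M c_p/UA = 262.767 min; T_ss = T_amb = 16.8300 °C.
T(t) = T_ss + (T₀ − T_ss)e^(−t/τ); set T = 28.23:
t = −τ ln[(T − T_ss)/(T₀ − T_ss)] = −262.767 · ln(0.343684) = 280.643 min.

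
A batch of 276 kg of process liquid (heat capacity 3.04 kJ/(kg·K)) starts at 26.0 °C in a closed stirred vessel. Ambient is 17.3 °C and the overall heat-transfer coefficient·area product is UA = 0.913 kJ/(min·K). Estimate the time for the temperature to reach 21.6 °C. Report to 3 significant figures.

Lumped-capacitance energy balance: M c_p dT/dt = UA(T_amb − T).
τ = M c_p/UA = 918.99 min; T_ss = T_amb = 17.300 °C.
T(t) = T_ss + (T₀ − T_ss)e^(−t/τ); set T = 21.6:
t = −τ ln[(T − T_ss)/(T₀ − T_ss)] = −918.99 · ln(0.49425) = 647.62 min.

648 min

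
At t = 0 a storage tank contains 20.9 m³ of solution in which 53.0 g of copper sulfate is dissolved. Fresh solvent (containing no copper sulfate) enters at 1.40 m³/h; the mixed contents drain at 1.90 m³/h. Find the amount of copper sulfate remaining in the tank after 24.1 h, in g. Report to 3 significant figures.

2.02 g

Let m(t) be the amount of copper sulfate. Volume: V(t) = V₀ + (Q_in − Q_out) t = 20.9 − 0.50000 t; V(24.1) = 8.8500 m³.
Solute balance: dm/dt = 0 − Q_out C = −Q_out m/V(t).
dm/m = −Q_out dt/(V₀ − 0.50000 t); integrating gives ln(m/m₀) = −(Q_out/(Q_in−Q_out)) ln(V/V₀).
m = m₀ (V₀/V)^(Q_out/(Q_in−Q_out)) = 53.0 × (20.9/8.8500)^(-3.8000) = 2.0235 g.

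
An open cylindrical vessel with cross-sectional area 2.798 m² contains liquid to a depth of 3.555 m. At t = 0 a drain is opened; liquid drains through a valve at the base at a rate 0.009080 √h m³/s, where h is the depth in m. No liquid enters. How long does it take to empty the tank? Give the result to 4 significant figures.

1162 s

With no inflow, A dh/dt = −0.009080 √h.
This is separable: 2 d(√h)/dt = −0.009080/A, so √h = √h₀ − (0.009080/(2A)) t.
Set h = 0: 2√h₀ = (0.009080/A) t_empty ⇒ t_empty = 2A√h₀/0.009080.
t_empty = 2·2.798·√3.555/0.009080 = 5.59600·1.88547/0.009080 = 1162.01 s.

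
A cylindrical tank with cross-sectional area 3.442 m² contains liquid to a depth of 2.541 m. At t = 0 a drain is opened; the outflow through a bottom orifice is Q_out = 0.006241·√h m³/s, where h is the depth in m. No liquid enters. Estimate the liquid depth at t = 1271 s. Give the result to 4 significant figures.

With no inflow, A dh/dt = −0.006241 √h.
∫ h^(−1/2) dh = −(0.006241/A) ∫ dt, giving 2√h = 2√h₀ − (0.006241/A) t.
√h = √2.541 − 0.006241·1271/(2·3.442) = 1.59405 − 1.15228 = 0.441769.
h = 0.441769² = 0.195160 m.

0.1952 m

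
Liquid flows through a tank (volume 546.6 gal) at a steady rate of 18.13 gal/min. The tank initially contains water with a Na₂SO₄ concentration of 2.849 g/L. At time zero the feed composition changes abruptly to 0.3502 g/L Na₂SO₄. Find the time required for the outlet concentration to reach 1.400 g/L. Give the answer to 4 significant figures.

Species balance: V dC/dt = Q(C_in − C) ⇒ τ = V/Q = 30.1489 min.
C(t) = C_in + (C₀ − C_in) e^(−t/τ). Set C = 1.400 and solve for t:
e^(−t/τ) = (C − C_in)/(C₀ − C_in) = (1.400 − 0.3502)/(2.849 − 0.3502) = 0.420122
t = −τ ln(…) = 30.1489 × 0.867211 = 26.1455 min.

26.15 min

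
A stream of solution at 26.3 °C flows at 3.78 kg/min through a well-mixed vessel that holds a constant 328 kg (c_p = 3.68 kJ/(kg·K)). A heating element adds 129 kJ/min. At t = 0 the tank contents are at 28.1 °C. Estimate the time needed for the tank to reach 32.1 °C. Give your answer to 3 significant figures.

M c_p dT/dt = ṁ c_p (T_in − T) + Q̇.
τ = M/ṁ = 86.772 min; T_ss = T_in + Q̇/(ṁ c_p) = 35.574 °C.
T(t) = T_ss + (T₀ − T_ss) e^(−t/τ). Set T = 32.1:
e^(−t/τ) = (32.1 − 35.574)/(28.1 − 35.574) = 0.46479
t = −86.772 · ln(0.46479) = 66.483 min.

66.5 min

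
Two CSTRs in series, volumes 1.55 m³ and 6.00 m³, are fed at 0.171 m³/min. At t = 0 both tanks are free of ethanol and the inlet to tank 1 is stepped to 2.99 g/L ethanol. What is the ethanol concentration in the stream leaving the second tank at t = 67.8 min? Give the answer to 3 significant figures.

Each tank obeys Vᵢ dCᵢ/dt = Q(Cᵢ₋₁ − Cᵢ), so τᵢ = Vᵢ/Q.
τ₁ = 1.55/0.171 = 9.0643 min; τ₂ = 6.00/0.171 = 35.088 min.
Tank 1: C₁ = C_in(1 − e^(−t/τ₁)). Tank 2 (τ₁ ≠ τ₂): C₂ = C_in[1 − (τ₁ e^(−t/τ₁) − τ₂ e^(−t/τ₂))/(τ₁ − τ₂)].
At t = 67.8: e^(−t/τ₁) = 0.00056433, e^(−t/τ₂) = 0.14481.
C₂ = 2.99·[1 − (9.0643·0.00056433 − 35.088·0.14481)/(-26.023)] = 2.99·0.80494 = 2.4068 g/L.

2.41 g/L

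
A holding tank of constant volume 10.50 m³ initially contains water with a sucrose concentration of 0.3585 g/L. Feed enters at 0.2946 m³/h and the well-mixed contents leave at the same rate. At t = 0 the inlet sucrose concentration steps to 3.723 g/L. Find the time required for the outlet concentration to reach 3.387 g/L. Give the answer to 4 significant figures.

Species balance: V dC/dt = Q(C_in − C) ⇒ τ = V/Q = 35.6415 h.
C(t) = C_in + (C₀ − C_in) e^(−t/τ). Set C = 3.387 and solve for t:
e^(−t/τ) = (C − C_in)/(C₀ − C_in) = (3.387 − 3.723)/(0.3585 − 3.723) = 0.0998663
t = −τ ln(…) = 35.6415 × 2.30392 = 82.1154 h.

82.12 h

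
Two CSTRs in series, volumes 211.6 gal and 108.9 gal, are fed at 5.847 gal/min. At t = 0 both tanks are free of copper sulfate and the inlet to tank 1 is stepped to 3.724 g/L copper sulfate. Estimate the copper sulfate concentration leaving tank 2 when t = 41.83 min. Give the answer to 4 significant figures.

1.727 g/L

Each tank obeys Vᵢ dCᵢ/dt = Q(Cᵢ₋₁ − Cᵢ), so τᵢ = Vᵢ/Q.
τ₁ = 211.6/5.847 = 36.1895 min; τ₂ = 108.9/5.847 = 18.6249 min.
Tank 1: C₁ = C_in(1 − e^(−t/τ₁)). Tank 2 (τ₁ ≠ τ₂): C₂ = C_in[1 − (τ₁ e^(−t/τ₁) − τ₂ e^(−t/τ₂))/(τ₁ − τ₂)].
At t = 41.83: e^(−t/τ₁) = 0.314787, e^(−t/τ₂) = 0.105831.
C₂ = 3.724·[1 − (36.1895·0.314787 − 18.6249·0.105831)/(17.5646)] = 3.724·0.463643 = 1.72661 g/L.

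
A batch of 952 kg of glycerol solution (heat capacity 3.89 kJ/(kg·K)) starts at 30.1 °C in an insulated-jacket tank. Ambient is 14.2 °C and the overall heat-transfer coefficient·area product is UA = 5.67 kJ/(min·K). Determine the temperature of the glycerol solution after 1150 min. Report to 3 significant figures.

16.9 °C

Unsteady energy balance on the tank contents: M c_p dT/dt = −UA(T − T_amb).
dT/dt = (T_ss − T)/τ with T_ss = T_amb = 14.200 °C, τ = M c_p/UA = 952·3.89/5.67 = 653.14 min.
Solution: T(t) = T_ss + (T₀ − T_ss) e^(−t/τ).
T(1150) = 14.200 + (15.900)·0.17192 = 16.933 °C.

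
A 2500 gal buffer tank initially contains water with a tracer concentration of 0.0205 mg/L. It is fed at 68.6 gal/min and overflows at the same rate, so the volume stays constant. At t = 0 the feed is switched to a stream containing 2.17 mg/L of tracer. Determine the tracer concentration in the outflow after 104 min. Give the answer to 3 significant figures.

2.05 mg/L

Unsteady species balance (constant V, well mixed): V dC/dt = Q(C_in − C).
Time constant τ = V/Q = 2500/68.6 = 36.443 min.
Solution: C(t) = C_in + (C₀ − C_in) e^(−t/τ).
C(104) = 2.17 + (0.0205 − 2.17)·e^(−104/36.443) = 2.17 + (-2.1495)·0.057627 = 2.0461 mg/L.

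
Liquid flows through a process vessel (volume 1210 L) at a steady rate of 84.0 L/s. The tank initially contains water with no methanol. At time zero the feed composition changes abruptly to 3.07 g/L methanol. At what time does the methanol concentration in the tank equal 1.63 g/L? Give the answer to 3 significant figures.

Species balance: V dC/dt = Q(C_in − C) ⇒ τ = V/Q = 14.405 s.
C(t) = C_in + (C₀ − C_in) e^(−t/τ). Set C = 1.63 and solve for t:
e^(−t/τ) = (C − C_in)/(C₀ − C_in) = (1.63 − 3.07)/(0 − 3.07) = 0.46906
t = −τ ln(…) = 14.405 × 0.75703 = 10.905 s.

10.9 s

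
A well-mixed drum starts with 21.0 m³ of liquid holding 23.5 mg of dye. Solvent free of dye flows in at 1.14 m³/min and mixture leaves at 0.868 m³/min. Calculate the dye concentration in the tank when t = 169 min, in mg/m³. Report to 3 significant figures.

0.00867 mg/m³

Let m(t) be the amount of dye. Volume: V(t) = V₀ + (Q_in − Q_out) t = 21.0 + 0.27200 t; V(169) = 66.968 m³.
Species balance (pure solvent in): dm/dt = −Q_out · m/V(t).
dm/m = −Q_out dt/(V₀ + 0.27200 t); integrating gives ln(m/m₀) = −(Q_out/(Q_in−Q_out)) ln(V/V₀).
m = m₀ (V₀/V)^(Q_out/(Q_in−Q_out)) = 23.5 × (21.0/66.968)^(3.1912) = 0.58055 mg.
C = m/V = 0.58055/66.968 = 0.0086690 mg/m³.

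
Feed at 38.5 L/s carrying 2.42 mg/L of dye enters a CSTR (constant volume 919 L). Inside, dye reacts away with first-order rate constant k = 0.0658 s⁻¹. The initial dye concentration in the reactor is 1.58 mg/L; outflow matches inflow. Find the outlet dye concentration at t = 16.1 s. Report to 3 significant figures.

Species balance: V dC/dt = Q C_in − Q C − k V C.
This is linear with rate a = Q/V + k = 0.10769 s⁻¹.
C_ss = Q C_in/(Q + kV) = 0.94139 mg/L; C(t) = C_ss + (C₀ − C_ss) e^(−a t).
C(16.1) = 0.94139 + (0.63861)·e^(−0.10769·16.1) = 0.94139 + (0.63861)·0.17660 = 1.0542 mg/L.

1.05 mg/L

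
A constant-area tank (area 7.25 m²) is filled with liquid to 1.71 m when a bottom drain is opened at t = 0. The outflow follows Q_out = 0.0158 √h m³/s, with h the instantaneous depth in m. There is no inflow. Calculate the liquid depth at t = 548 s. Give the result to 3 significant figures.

A dh/dt = −Q_out = −0.0158 √h.
Separate and integrate: 2(√h − √h₀) = −(0.0158/A) t.
√h = √1.71 − 0.0158·548/(2·7.25) = 1.3077 − 0.59713 = 0.71054.
h = 0.71054² = 0.50487 m.

0.505 m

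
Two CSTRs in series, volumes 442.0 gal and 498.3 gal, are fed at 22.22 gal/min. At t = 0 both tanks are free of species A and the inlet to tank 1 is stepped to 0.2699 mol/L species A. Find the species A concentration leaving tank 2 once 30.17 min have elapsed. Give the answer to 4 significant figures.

Species balance on tank i: dCᵢ/dt = (Cᵢ₋₁ − Cᵢ)/τᵢ with τᵢ = Vᵢ/Q.
τ₁ = 442.0/22.22 = 19.8920 min; τ₂ = 498.3/22.22 = 22.4257 min.
Solving the cascade with C₁(0)=C₂(0)=0 gives C₂(t) = C_in[1 − (τ₁ e^(−t/τ₁) − τ₂ e^(−t/τ₂))/(τ₁ − τ₂)].
At t = 30.17: e^(−t/τ₁) = 0.219437, e^(−t/τ₂) = 0.260454.
C₂ = 0.2699·[1 − (19.8920·0.219437 − 22.4257·0.260454)/(-2.53375)] = 0.2699·0.417528 = 0.112691 mol/L.

0.1127 mol/L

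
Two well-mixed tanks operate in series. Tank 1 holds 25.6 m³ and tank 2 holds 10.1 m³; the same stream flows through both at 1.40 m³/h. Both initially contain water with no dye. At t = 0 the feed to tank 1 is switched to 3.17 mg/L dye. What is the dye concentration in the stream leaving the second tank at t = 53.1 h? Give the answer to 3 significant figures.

2.88 mg/L

Species balance on tank i: dCᵢ/dt = (Cᵢ₋₁ − Cᵢ)/τᵢ with τᵢ = Vᵢ/Q.
τ₁ = 25.6/1.40 = 18.286 h; τ₂ = 10.1/1.40 = 7.2143 h.
Solving the cascade with C₁(0)=C₂(0)=0 gives C₂(t) = C_in[1 − (τ₁ e^(−t/τ₁) − τ₂ e^(−t/τ₂))/(τ₁ − τ₂)].
At t = 53.1: e^(−t/τ₁) = 0.054809, e^(−t/τ₂) = 0.00063595.
C₂ = 3.17·[1 − (18.286·0.054809 − 7.2143·0.00063595)/(11.071)] = 3.17·0.90989 = 2.8844 mg/L.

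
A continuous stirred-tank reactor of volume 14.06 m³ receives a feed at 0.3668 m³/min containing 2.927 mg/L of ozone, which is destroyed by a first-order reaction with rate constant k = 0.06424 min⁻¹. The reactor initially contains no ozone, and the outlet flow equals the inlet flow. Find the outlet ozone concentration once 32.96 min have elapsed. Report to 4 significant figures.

V dC/dt = Q(C_in − C) − k V C.
This is linear with rate a = Q/V + k = 0.0903282 min⁻¹.
C_ss = Q C_in/(Q + kV) = 0.845363 mg/L; C(t) = C_ss + (C₀ − C_ss) e^(−a t).
C(32.96) = 0.845363 + (-0.845363)·e^(−0.0903282·32.96) = 0.845363 + (-0.845363)·0.0509344 = 0.802305 mg/L.

0.8023 mg/L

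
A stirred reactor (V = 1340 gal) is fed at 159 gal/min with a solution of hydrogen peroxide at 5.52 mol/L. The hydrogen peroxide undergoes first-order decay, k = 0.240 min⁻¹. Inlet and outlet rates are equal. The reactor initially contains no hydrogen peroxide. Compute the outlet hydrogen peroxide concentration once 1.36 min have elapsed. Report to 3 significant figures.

Accumulation = in − out − consumed: V dC/dt = Q C_in − Q C − k V C.
This is linear with rate a = Q/V + k = 0.35866 min⁻¹.
C_ss = Q C_in/(Q + kV) = 1.8262 mol/L; C(t) = C_ss + (C₀ − C_ss) e^(−a t).
C(1.36) = 1.8262 + (-1.8262)·e^(−0.35866·1.36) = 1.8262 + (-1.8262)·0.61399 = 0.70493 mol/L.

0.705 mol/L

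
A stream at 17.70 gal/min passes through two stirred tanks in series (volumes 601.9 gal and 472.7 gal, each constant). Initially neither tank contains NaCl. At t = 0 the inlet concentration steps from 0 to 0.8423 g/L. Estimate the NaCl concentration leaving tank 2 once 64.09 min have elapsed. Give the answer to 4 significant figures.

0.5260 g/L

Species balance on tank i: dCᵢ/dt = (Cᵢ₋₁ − Cᵢ)/τᵢ with τᵢ = Vᵢ/Q.
τ₁ = 601.9/17.70 = 34.0056 min; τ₂ = 472.7/17.70 = 26.7062 min.
Solving the cascade with C₁(0)=C₂(0)=0 gives C₂(t) = C_in[1 − (τ₁ e^(−t/τ₁) − τ₂ e^(−t/τ₂))/(τ₁ − τ₂)].
At t = 64.09: e^(−t/τ₁) = 0.151877, e^(−t/τ₂) = 0.0907347.
C₂ = 0.8423·[1 − (34.0056·0.151877 − 26.7062·0.0907347)/(7.29944)] = 0.8423·0.624425 = 0.525953 g/L.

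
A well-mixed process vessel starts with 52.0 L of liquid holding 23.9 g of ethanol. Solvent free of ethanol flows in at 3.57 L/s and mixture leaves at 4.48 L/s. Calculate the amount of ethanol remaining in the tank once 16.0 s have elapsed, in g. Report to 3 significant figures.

Let m(t) be the amount of ethanol. Volume: V(t) = V₀ + (Q_in − Q_out) t = 52.0 − 0.91000 t; V(16.0) = 37.440 L.
Solute balance: dm/dt = 0 − Q_out C = −Q_out m/V(t).
dm/m = −Q_out dt/(V₀ − 0.91000 t); integrating gives ln(m/m₀) = −(Q_out/(Q_in−Q_out)) ln(V/V₀).
m = m₀ (V₀/V)^(Q_out/(Q_in−Q_out)) = 23.9 × (52.0/37.440)^(-4.9231) = 4.7428 g.

4.74 g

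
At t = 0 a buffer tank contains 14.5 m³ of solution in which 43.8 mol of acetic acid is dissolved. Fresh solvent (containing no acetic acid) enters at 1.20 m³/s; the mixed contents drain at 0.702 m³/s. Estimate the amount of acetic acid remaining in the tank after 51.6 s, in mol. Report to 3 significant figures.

10.4 mol

Let m(t) be the amount of acetic acid. Volume: V(t) = V₀ + (Q_in − Q_out) t = 14.5 + 0.49800 t; V(51.6) = 40.197 m³.
Species balance (pure solvent in): dm/dt = −Q_out · m/V(t).
dm/m = −Q_out dt/(V₀ + 0.49800 t); integrating gives ln(m/m₀) = −(Q_out/(Q_in−Q_out)) ln(V/V₀).
m = m₀ (V₀/V)^(Q_out/(Q_in−Q_out)) = 43.8 × (14.5/40.197)^(1.4096) = 10.405 mol.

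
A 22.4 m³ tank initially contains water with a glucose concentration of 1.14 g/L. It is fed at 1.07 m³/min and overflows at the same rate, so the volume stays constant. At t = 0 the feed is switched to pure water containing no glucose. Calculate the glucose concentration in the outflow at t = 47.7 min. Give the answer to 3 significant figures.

0.117 g/L

Mass balance on the solute (V constant): V dC/dt = Q(C_in − C).
So dC/dt = (C_in − C)/τ with τ = V/Q = 22.4/1.07 = 20.935 min.
Solution: C(t) = C_in + (C₀ − C_in) e^(−t/τ).
C(47.7) = 0 + (1.14 − 0)·e^(−47.7/20.935) = 0 + (1.1400)·0.10244 = 0.11678 g/L.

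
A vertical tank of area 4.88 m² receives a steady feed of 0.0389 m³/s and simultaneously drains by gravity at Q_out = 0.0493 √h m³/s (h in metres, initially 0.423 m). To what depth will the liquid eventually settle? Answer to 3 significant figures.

0.623 m

Level balance: A dh/dt = 0.0389 − 0.0493 √h. Setting dh/dt = 0:
Q_in = 0.0493 √h_ss ⇒ √h_ss = 0.0389/0.0493 = 0.78905.
h_ss = 0.78905² = 0.62259 m. (Since h₀ = 0.423 m < h_ss, the level will rise toward this value.)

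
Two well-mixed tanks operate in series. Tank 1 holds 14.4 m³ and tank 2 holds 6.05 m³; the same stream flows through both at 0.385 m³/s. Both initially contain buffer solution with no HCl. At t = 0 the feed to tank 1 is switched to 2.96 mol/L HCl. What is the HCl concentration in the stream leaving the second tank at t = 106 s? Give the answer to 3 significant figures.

2.66 mol/L

Each tank obeys Vᵢ dCᵢ/dt = Q(Cᵢ₋₁ − Cᵢ), so τᵢ = Vᵢ/Q.
τ₁ = 14.4/0.385 = 37.403 s; τ₂ = 6.05/0.385 = 15.714 s.
Tank 1: C₁ = C_in(1 − e^(−t/τ₁)). Tank 2 (τ₁ ≠ τ₂): C₂ = C_in[1 − (τ₁ e^(−t/τ₁) − τ₂ e^(−t/τ₂))/(τ₁ − τ₂)].
At t = 106: e^(−t/τ₁) = 0.058776, e^(−t/τ₂) = 0.0011762.
C₂ = 2.96·[1 − (37.403·0.058776 − 15.714·0.0011762)/(21.688)] = 2.96·0.89949 = 2.6625 mol/L.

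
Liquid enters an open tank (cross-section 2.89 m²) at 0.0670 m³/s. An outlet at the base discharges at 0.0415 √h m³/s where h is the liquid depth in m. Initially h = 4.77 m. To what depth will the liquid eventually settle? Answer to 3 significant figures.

Accumulation of liquid (constant cross-section A): A dh/dt = Q_in − 0.0415 √h. At steady state dh/dt = 0:
Q_in = 0.0415 √h_ss ⇒ √h_ss = 0.0670/0.0415 = 1.6145.
h_ss = 1.6145² = 2.6065 m. (Since h₀ = 4.77 m > h_ss, the level will fall toward this value.)

2.61 m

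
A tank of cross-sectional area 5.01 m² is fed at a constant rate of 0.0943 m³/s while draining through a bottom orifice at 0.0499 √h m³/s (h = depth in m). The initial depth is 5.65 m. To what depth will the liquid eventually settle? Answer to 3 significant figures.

3.57 m

Level balance: A dh/dt = 0.0943 − 0.0499 √h. Setting dh/dt = 0:
Q_in = 0.0499 √h_ss ⇒ √h_ss = 0.0943/0.0499 = 1.8898.
h_ss = 1.8898² = 3.5713 m. (Since h₀ = 5.65 m > h_ss, the level will fall toward this value.)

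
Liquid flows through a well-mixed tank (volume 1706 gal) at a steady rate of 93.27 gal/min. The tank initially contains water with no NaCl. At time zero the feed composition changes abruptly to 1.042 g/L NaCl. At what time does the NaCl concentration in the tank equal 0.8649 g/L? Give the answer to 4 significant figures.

Unsteady species balance (constant V, well mixed): V dC/dt = Q(C_in − C), so τ = V/Q = 18.2910 min.
C(t) = C_in + (C₀ − C_in) e^(−t/τ). Set C = 0.8649 and solve for t:
e^(−t/τ) = (C − C_in)/(C₀ − C_in) = (0.8649 − 1.042)/(0 − 1.042) = 0.169962
t = −τ ln(…) = 18.2910 × 1.77218 = 32.4150 min.

32.41 min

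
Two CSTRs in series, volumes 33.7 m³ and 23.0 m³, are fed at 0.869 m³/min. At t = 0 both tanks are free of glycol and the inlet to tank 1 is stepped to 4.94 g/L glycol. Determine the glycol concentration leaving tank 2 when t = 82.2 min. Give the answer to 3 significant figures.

Time constants: τᵢ = Vᵢ/Q for each well-mixed tank.
τ₁ = 33.7/0.869 = 38.780 min; τ₂ = 23.0/0.869 = 26.467 min.
Solving the cascade with C₁(0)=C₂(0)=0 gives C₂(t) = C_in[1 − (τ₁ e^(−t/τ₁) − τ₂ e^(−t/τ₂))/(τ₁ − τ₂)].
At t = 82.2: e^(−t/τ₁) = 0.12008, e^(−t/τ₂) = 0.044792.
C₂ = 4.94·[1 − (38.780·0.12008 − 26.467·0.044792)/(12.313)] = 4.94·0.71810 = 3.5474 g/L.

3.55 g/L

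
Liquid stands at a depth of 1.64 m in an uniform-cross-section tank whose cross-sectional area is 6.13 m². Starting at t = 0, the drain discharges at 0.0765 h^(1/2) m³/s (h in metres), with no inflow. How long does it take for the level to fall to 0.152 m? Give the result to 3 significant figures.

Accumulation of liquid (constant cross-section A): A dh/dt = −0.0765 √h.
Separate and integrate: 2(√h − √h₀) = −(0.0765/A) t.
t = 2A(√h₀ − √h)/0.0765 = 2·6.13·(√1.64 − √0.152)/0.0765
  = 12.260 × (1.2806 − 0.38987) / 0.0765 = 142.75 s.

143 s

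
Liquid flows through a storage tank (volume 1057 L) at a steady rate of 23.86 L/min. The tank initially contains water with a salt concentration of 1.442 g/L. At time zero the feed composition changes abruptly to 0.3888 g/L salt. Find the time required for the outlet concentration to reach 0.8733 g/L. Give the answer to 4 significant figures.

34.40 min

Species balance: V dC/dt = Q(C_in − C) ⇒ τ = V/Q = 44.3001 min.
C(t) = C_in + (C₀ − C_in) e^(−t/τ). Set C = 0.8733 and solve for t:
e^(−t/τ) = (C − C_in)/(C₀ − C_in) = (0.8733 − 0.3888)/(1.442 − 0.3888) = 0.460027
t = −τ ln(…) = 44.3001 × 0.776471 = 34.3977 min.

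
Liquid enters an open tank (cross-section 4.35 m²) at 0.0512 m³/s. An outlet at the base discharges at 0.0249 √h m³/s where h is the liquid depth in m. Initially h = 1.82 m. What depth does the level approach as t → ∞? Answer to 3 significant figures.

Level balance: A dh/dt = 0.0512 − 0.0249 √h. Setting dh/dt = 0:
Q_in = 0.0249 √h_ss ⇒ √h_ss = 0.0512/0.0249 = 2.0562.
h_ss = 2.0562² = 4.2281 m. (Since h₀ = 1.82 m < h_ss, the level will rise toward this value.)

4.23 m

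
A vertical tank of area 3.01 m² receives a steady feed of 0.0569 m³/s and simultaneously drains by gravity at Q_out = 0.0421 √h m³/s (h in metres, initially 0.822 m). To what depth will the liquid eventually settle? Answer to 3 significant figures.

A dh/dt = Q_in − 0.0421 √h. Steady state requires inflow = outflow:
Q_in = 0.0421 √h_ss ⇒ √h_ss = 0.0569/0.0421 = 1.3515.
h_ss = 1.3515² = 1.8267 m. (Since h₀ = 0.822 m < h_ss, the level will rise toward this value.)

1.83 m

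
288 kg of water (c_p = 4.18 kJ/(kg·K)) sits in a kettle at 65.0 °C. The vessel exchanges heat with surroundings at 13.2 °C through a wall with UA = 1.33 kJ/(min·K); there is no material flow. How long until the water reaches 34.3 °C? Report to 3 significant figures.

M c_p dT/dt = −UA(T − T_amb).
τ = M c_p/UA = 905.14 min; T_ss = T_amb = 13.200 °C.
T(t) = T_ss + (T₀ − T_ss)e^(−t/τ); set T = 34.3:
t = −τ ln[(T − T_ss)/(T₀ − T_ss)] = −905.14 · ln(0.40734) = 812.92 min.

813 min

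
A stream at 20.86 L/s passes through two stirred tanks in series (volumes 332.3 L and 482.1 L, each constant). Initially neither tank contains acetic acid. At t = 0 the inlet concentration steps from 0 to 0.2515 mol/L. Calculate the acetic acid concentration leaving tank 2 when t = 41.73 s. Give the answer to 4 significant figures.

0.1591 mol/L

Time constants: τᵢ = Vᵢ/Q for each well-mixed tank.
τ₁ = 332.3/20.86 = 15.9300 s; τ₂ = 482.1/20.86 = 23.1112 s.
Solving the cascade with C₁(0)=C₂(0)=0 gives C₂(t) = C_in[1 − (τ₁ e^(−t/τ₁) − τ₂ e^(−t/τ₂))/(τ₁ − τ₂)].
At t = 41.73: e^(−t/τ₁) = 0.0728331, e^(−t/τ₂) = 0.164373.
C₂ = 0.2515·[1 − (15.9300·0.0728331 − 23.1112·0.164373)/(-7.18121)] = 0.2515·0.632565 = 0.159090 mol/L.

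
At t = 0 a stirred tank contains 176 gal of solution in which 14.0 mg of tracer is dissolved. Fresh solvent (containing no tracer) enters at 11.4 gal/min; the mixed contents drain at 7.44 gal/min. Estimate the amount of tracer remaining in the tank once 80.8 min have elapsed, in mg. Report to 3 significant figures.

2.00 mg

Total volume: dV/dt = Q_in − Q_out = 3.9600 gal/min, so V(t) = 176 + 3.9600 t and V(80.8) = 495.97 gal.
No tracer enters, so dm/dt = −Q_out · (m/V).
Separate: dm/m = −Q_out dt/V(t) ⇒ ln(m/m₀) = −(Q_out/(Q_in−Q_out)) ln(V/V₀).
m = m₀ (V₀/V)^(Q_out/(Q_in−Q_out)) = 14.0 × (176/495.97)^(1.8788) = 1.9989 mg.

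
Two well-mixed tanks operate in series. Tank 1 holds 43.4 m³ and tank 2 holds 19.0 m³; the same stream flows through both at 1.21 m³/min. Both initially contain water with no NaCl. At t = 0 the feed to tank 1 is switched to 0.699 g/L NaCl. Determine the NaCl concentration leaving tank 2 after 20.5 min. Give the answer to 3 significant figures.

Each tank obeys Vᵢ dCᵢ/dt = Q(Cᵢ₋₁ − Cᵢ), so τᵢ = Vᵢ/Q.
τ₁ = 43.4/1.21 = 35.868 min; τ₂ = 19.0/1.21 = 15.702 min.
Solving the cascade with C₁(0)=C₂(0)=0 gives C₂(t) = C_in[1 − (τ₁ e^(−t/τ₁) − τ₂ e^(−t/τ₂))/(τ₁ − τ₂)].
At t = 20.5: e^(−t/τ₁) = 0.56465, e^(−t/τ₂) = 0.27103.
C₂ = 0.699·[1 − (35.868·0.56465 − 15.702·0.27103)/(20.165)] = 0.699·0.20671 = 0.14449 g/L.

0.144 g/L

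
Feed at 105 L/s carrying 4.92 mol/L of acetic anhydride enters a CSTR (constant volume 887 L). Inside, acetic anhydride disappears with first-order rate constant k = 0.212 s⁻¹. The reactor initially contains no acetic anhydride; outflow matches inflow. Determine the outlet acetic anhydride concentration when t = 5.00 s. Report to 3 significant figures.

Accumulation = in − out − consumed: V dC/dt = Q C_in − Q C − k V C.
dC/dt = (Q/V) C_in − (Q/V + k) C; effective rate a = Q/V + k = 0.11838 + 0.212 = 0.33038 s⁻¹.
C_ss = Q C_in/(Q + kV) = 1.7629 mol/L; C(t) = C_ss + (C₀ − C_ss) e^(−a t).
C(5.00) = 1.7629 + (-1.7629)·e^(−0.33038·5.00) = 1.7629 + (-1.7629)·0.19169 = 1.4250 mol/L.

1.42 mol/L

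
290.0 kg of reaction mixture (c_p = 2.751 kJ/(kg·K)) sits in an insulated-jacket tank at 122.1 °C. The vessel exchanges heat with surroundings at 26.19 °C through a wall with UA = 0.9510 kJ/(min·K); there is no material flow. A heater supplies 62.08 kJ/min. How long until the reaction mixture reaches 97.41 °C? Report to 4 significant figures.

M c_p dT/dt = −UA(T − T_amb) + Q̇.
τ = M c_p/UA = 838.896 min; T_ss = T_amb + Q̇/UA = 26.19 + 62.08/0.9510 = 91.4687 °C.
T(t) = T_ss + (T₀ − T_ss)e^(−t/τ); set T = 97.41:
t = −τ ln[(T − T_ss)/(T₀ − T_ss)] = −838.896 · ln(0.193963) = 1375.86 min.

1376 min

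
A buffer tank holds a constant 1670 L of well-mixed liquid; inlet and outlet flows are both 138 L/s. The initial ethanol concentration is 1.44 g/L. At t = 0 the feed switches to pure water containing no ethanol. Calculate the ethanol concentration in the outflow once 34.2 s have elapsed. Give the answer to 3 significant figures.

0.0853 g/L

Transient balance on the dissolved component: V dC/dt = Q(C_in − C).
So dC/dt = (C_in − C)/τ with τ = V/Q = 1670/138 = 12.101 s.
Solution: C(t) = C_in + (C₀ − C_in) e^(−t/τ).
C(34.2) = 0 + (1.44 − 0)·e^(−34.2/12.101) = 0 + (1.4400)·0.059243 = 0.085310 g/L.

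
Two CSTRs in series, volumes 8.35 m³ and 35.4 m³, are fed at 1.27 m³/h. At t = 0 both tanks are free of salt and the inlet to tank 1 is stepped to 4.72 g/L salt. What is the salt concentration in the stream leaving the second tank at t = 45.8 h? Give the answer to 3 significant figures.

3.53 g/L

Each tank obeys Vᵢ dCᵢ/dt = Q(Cᵢ₋₁ − Cᵢ), so τᵢ = Vᵢ/Q.
τ₁ = 8.35/1.27 = 6.5748 h; τ₂ = 35.4/1.27 = 27.874 h.
Solving the cascade with C₁(0)=C₂(0)=0 gives C₂(t) = C_in[1 − (τ₁ e^(−t/τ₁) − τ₂ e^(−t/τ₂))/(τ₁ − τ₂)].
At t = 45.8: e^(−t/τ₁) = 0.00094343, e^(−t/τ₂) = 0.19338.
C₂ = 4.72·[1 − (6.5748·0.00094343 − 27.874·0.19338)/(-21.299)] = 4.72·0.74722 = 3.5269 g/L.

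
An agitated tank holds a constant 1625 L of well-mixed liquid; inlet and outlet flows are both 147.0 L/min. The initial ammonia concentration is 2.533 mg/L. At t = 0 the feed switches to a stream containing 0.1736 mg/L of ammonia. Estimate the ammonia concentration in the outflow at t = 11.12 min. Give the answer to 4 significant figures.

Transient balance on the dissolved component: V dC/dt = Q(C_in − C).
So dC/dt = (C_in − C)/τ with τ = V/Q = 1625/147.0 = 11.0544 min.
This is linear first-order; C(t) = C_in + (C₀ − C_in) e^(−t/τ).
C(11.12) = 0.1736 + (2.533 − 0.1736)·e^(−11.12/11.0544) = 0.1736 + (2.35940)·0.365704 = 1.03644 mg/L.

1.036 mg/L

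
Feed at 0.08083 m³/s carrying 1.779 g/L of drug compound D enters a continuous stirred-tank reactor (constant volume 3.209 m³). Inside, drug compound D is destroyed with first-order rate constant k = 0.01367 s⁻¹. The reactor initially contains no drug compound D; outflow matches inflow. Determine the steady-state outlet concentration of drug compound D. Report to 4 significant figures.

Species balance: V dC/dt = Q C_in − Q C − k V C.
At steady state: 0 = Q C_in − (Q + kV) C_ss, so C_ss = Q C_in/(Q + kV).
C_ss = 0.08083·1.779/(0.08083 + 0.01367·3.209) = 0.143797/0.124697 = 1.15317 g/L.

1.153 g/L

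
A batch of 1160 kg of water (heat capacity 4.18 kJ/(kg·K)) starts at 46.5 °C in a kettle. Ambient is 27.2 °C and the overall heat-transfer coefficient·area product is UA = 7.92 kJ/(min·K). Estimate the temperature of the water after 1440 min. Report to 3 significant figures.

Lumped-capacitance energy balance: M c_p dT/dt = UA(T_amb − T).
dT/dt = (T_ss − T)/τ with T_ss = T_amb = 27.200 °C, τ = M c_p/UA = 1160·4.18/7.92 = 612.22 min.
T approaches T_ss exponentially: T(t) = T_ss + (T₀ − T_ss) e^(−t/τ).
T(1440) = 27.200 + (19.300)·0.095170 = 29.037 °C.

29.0 °C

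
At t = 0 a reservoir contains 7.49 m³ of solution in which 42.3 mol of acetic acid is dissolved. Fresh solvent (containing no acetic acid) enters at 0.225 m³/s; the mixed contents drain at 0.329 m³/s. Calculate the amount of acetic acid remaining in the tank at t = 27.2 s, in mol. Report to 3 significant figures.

9.43 mol

Let m(t) be the amount of acetic acid. Volume: V(t) = V₀ + (Q_in − Q_out) t = 7.49 − 0.10400 t; V(27.2) = 4.6612 m³.
No acetic acid enters, so dm/dt = −Q_out · (m/V).
Separate: dm/m = −Q_out dt/V(t) ⇒ ln(m/m₀) = −(Q_out/(Q_in−Q_out)) ln(V/V₀).
m = m₀ (V₀/V)^(Q_out/(Q_in−Q_out)) = 42.3 × (7.49/4.6612)^(-3.1635) = 9.4345 mol.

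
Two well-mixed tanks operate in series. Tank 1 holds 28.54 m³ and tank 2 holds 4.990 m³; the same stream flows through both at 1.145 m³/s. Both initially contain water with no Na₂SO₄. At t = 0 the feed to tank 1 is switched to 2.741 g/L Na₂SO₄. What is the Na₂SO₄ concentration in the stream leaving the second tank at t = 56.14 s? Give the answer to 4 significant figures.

Time constants: τᵢ = Vᵢ/Q for each well-mixed tank.
τ₁ = 28.54/1.145 = 24.9258 s; τ₂ = 4.990/1.145 = 4.35808 s.
Tank 1: C₁ = C_in(1 − e^(−t/τ₁)). Tank 2 (τ₁ ≠ τ₂): C₂ = C_in[1 − (τ₁ e^(−t/τ₁) − τ₂ e^(−t/τ₂))/(τ₁ − τ₂)].
At t = 56.14: e^(−t/τ₁) = 0.105158, e^(−t/τ₂) = 2.54387e-06.
C₂ = 2.741·[1 − (24.9258·0.105158 − 4.35808·2.54387e-06)/(20.5677)] = 2.741·0.872560 = 2.39169 g/L.

2.392 g/L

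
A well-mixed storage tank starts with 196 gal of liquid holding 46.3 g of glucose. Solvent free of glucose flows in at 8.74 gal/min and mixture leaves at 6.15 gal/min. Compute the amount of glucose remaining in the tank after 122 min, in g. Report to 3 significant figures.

Let m(t) be the amount of glucose. Volume: V(t) = V₀ + (Q_in − Q_out) t = 196 + 2.5900 t; V(122) = 511.98 gal.
No glucose enters, so dm/dt = −Q_out · (m/V).
dm/m = −Q_out dt/(V₀ + 2.5900 t); integrating gives ln(m/m₀) = −(Q_out/(Q_in−Q_out)) ln(V/V₀).
m = m₀ (V₀/V)^(Q_out/(Q_in−Q_out)) = 46.3 × (196/511.98)^(2.3745) = 4.7360 g.

4.74 g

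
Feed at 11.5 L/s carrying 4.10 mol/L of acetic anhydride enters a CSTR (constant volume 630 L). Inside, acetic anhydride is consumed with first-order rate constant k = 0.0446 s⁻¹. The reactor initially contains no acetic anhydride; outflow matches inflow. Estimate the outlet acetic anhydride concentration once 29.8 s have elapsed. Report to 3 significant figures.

V dC/dt = Q(C_in − C) − k V C.
dC/dt = (Q/V) C_in − (Q/V + k) C; effective rate a = Q/V + k = 0.018254 + 0.0446 = 0.062854 s⁻¹.
C_ss = Q C_in/(Q + kV) = 1.1907 mol/L; C(t) = C_ss + (C₀ − C_ss) e^(−a t).
C(29.8) = 1.1907 + (-1.1907)·e^(−0.062854·29.8) = 1.1907 + (-1.1907)·0.15365 = 1.0078 mol/L.

1.01 mol/L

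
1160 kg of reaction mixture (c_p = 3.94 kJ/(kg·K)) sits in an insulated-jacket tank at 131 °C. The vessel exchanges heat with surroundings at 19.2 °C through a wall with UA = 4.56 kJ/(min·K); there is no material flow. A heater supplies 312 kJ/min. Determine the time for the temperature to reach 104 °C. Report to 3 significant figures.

Lumped-capacitance energy balance: M c_p dT/dt = UA(T_amb − T) + Q̇.
τ = M c_p/UA = 1002.3 min; T_ss = T_amb + Q̇/UA = 19.2 + 312/4.56 = 87.621 °C.
T(t) = T_ss + (T₀ − T_ss)e^(−t/τ); set T = 104:
t = −τ ln[(T − T_ss)/(T₀ − T_ss)] = −1002.3 · ln(0.37758) = 976.20 min.

976 min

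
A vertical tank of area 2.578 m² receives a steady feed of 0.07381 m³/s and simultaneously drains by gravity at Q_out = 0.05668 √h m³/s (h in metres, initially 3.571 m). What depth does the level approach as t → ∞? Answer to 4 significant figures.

1.696 m

A dh/dt = Q_in − 0.05668 √h. Steady state requires inflow = outflow:
Q_in = 0.05668 √h_ss ⇒ √h_ss = 0.07381/0.05668 = 1.30222.
h_ss = 1.30222² = 1.69578 m. (Since h₀ = 3.571 m > h_ss, the level will fall toward this value.)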